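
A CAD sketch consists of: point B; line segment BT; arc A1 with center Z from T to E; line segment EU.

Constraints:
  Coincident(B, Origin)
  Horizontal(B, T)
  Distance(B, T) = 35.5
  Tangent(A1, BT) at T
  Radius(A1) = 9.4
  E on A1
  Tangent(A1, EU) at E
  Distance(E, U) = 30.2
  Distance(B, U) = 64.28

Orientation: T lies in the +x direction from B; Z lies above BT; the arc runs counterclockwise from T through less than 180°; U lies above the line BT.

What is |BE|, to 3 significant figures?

44.9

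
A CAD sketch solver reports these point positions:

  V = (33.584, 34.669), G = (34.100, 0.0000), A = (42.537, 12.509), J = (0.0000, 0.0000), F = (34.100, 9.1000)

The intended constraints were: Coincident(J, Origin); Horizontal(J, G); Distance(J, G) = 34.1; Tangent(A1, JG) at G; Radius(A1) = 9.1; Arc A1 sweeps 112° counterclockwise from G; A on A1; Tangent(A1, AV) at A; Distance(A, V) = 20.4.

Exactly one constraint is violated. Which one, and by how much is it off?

Distance(A, V) = 20.4 — off by 3.50.

J = (0.00, 0.00) ✓; J.y = 0.00, G.y = 0.00 ✓; |JG| = 34.10 ✓; ∠(FG, GJ) = 90.00° ✓; |FG| = 9.100 ✓; bearing(F→A) − bearing(F→G) = 112.0° ✓; |FA| = 9.100 ✓; ∠(FA, AV) = 90.00° ✓; |AV| = 23.90 ✗.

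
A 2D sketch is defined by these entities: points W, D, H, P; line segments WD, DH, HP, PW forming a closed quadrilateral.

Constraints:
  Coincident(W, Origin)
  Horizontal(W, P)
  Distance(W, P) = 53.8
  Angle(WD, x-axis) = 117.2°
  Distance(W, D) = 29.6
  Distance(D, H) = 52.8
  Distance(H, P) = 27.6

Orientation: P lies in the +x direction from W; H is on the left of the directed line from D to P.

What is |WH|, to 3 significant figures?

45.7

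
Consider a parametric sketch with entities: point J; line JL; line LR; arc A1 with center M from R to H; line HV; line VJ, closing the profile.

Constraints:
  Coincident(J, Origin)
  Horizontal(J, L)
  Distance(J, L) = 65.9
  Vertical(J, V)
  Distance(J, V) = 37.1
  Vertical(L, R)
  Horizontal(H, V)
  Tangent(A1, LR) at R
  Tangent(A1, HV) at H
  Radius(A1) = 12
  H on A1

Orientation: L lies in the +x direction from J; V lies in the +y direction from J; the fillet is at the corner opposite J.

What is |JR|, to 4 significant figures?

70.52

J is at the origin; J and L share the same y with |JL| = 65.9 and L on the +x side, so L = (65.90, 0.000). JV is vertical with |JV| = 37.1 and V on the +y side, so V = (0.000, 37.10). The virtual corner opposite J is at (65.90, 37.10). Since A1 is tangent to LR there, MR ⟂ LR and since A1 is tangent to HV there, MH ⟂ HV, with radius 12.0, so the center M sits 12.0 in from both sides at M = (53.90, 25.10). That places the tangent points at R = (65.90, 25.10) on LR and H = (53.90, 37.10) on HV. Then |JR| = |R − J| = 70.52.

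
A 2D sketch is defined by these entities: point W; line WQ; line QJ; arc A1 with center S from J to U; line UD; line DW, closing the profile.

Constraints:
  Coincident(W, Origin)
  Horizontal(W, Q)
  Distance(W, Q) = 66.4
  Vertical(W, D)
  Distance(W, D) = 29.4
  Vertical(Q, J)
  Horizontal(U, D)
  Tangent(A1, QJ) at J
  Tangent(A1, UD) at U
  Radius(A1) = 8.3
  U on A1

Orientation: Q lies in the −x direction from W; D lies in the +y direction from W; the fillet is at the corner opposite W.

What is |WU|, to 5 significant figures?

65.115

The virtual corner opposite W is at (-66.400, 29.400). A1 meets QJ tangentially, so SJ is at right angles to QJ and tangency of A1 to UD means the radius SU is perpendicular to UD, with radius 8.3, so the center S sits 8.3 in from both sides at S = (-58.100, 21.100). That places the tangent points at J = (-66.400, 21.100) on QJ and U = (-58.100, 29.400) on UD. Then |WU| = |U − W| = 65.115.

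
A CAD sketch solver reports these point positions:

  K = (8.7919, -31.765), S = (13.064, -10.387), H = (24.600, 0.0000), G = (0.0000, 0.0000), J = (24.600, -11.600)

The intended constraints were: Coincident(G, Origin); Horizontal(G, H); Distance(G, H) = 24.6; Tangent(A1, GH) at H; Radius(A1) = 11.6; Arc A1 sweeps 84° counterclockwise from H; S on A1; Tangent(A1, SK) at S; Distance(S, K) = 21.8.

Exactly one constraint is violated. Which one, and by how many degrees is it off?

Tangent(A1, SK) at S — off by 5.30°.

G = (0.00, 0.00) ✓; G.y = 0.00, H.y = 0.00 ✓; |GH| = 24.60 ✓; ∠(JH, HG) = 90.00° ✓; |JH| = 11.60 ✓; bearing(J→S) − bearing(J→H) = 84.00° ✓; |JS| = 11.60 ✓; ∠(JS, SK) = 95.30° ✗; |SK| = 21.80 ✓.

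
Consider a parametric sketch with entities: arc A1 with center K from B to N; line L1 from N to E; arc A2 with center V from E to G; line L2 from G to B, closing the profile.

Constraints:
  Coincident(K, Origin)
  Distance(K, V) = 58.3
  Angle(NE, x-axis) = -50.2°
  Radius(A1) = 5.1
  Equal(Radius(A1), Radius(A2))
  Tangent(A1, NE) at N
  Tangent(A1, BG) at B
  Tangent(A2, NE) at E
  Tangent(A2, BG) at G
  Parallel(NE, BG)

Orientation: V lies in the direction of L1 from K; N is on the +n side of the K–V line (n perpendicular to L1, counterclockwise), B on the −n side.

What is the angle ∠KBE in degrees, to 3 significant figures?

80.1°

The slot axis is L1's direction at -50.2°, so u = (cos -50.2°, sin -50.2°) = (0.640, -0.768) and n = (−sin -50.2°, cos -50.2°) = (0.768, 0.640). K is at the origin and V lies 58.3 along u from K, so V = 58.3·u = (37.3, -44.8). Tangency of A1 to both parallel lines with radius 5.1 puts N and B at K ± 5.1·n: N = (3.92, 3.26), B = (-3.92, -3.26). Equal radii place E and G the same way about V: E = V + 5.1·n = (41.2, -41.5), G = V − 5.1·n = (33.4, -48.1). Then cos ∠KBE = BK·BE / (|BK||BE|), giving 80.1°.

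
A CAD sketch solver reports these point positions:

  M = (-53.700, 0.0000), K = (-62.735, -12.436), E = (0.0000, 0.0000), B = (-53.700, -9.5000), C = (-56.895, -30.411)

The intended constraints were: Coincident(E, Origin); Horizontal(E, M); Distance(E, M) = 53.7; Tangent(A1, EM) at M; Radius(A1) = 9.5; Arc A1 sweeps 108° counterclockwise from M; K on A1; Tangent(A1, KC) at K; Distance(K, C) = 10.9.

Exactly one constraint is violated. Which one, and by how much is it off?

Distance(K, C) = 10.9 — off by 8.00.

E = (0.00, 0.00) ✓; E.y = 0.00, M.y = 0.00 ✓; |EM| = 53.70 ✓; ∠(BM, ME) = 90.00° ✓; |BM| = 9.500 ✓; bearing(B→K) − bearing(B→M) = 108.0° ✓; |BK| = 9.500 ✓; ∠(BK, KC) = 90.00° ✓; |KC| = 18.90 ✗.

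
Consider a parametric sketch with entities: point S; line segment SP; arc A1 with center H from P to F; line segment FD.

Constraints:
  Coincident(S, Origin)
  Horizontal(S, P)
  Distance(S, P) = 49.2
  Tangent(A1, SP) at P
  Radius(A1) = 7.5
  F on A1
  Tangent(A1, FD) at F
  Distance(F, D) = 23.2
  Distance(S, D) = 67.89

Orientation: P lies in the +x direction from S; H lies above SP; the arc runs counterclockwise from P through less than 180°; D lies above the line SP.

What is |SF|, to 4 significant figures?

56.82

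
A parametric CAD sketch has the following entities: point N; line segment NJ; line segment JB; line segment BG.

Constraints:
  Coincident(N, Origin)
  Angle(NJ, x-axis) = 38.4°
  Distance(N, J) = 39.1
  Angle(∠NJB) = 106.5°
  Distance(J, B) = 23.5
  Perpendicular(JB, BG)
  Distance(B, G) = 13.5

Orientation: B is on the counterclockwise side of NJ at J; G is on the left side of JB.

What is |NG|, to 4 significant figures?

42.11

N is at the origin; NJ runs at 38.4° with length 39.1, so J = 39.1·(cos 38.4°, sin 38.4°) = (30.64, 24.29). ∠NJB = 106.5°, so JB runs at 38.4° + (180° − 106.5°) = 111.9° from the x-axis; with |JB| = 23.5, B = J + 23.5·(cos 111.9°, sin 111.9°) = (21.88, 46.09). JB is perpendicular to BG; with |BG| = 13.5 on the left of JB, G = B + 13.5·(-0.9278, -0.3730) = (9.351, 41.06). Then |NG| = |G − N| = 42.11.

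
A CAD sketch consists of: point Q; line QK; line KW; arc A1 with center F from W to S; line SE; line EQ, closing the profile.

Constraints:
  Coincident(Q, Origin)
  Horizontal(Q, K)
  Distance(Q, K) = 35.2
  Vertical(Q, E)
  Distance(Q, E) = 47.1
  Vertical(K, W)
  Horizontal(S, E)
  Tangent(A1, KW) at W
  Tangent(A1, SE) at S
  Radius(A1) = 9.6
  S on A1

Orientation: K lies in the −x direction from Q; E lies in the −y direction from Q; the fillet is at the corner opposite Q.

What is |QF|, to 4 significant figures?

45.40

Q is at the origin; Q and K share the same y with |QK| = 35.2 and K on the −x side, so K = (-35.20, 0.000). Q and E share the same x with |QE| = 47.1 and E on the −y side, so E = (0.000, -47.10). The virtual corner opposite Q is at (-35.20, -47.10). A1 meets KW tangentially, so FW is at right angles to KW and since A1 is tangent to SE there, FS ⟂ SE, with radius 9.6, so the center F sits 9.6 in from both sides at F = (-25.60, -37.50). Then |QF| = |F − Q| = 45.40.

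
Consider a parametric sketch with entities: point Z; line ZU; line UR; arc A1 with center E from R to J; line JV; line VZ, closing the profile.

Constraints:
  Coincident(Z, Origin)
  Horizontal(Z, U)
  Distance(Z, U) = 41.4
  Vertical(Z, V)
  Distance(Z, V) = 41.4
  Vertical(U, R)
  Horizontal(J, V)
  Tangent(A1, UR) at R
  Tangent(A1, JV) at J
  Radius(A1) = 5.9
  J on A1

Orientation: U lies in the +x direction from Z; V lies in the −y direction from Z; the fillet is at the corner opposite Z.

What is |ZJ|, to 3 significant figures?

54.5

Z is at the origin; Z and U share the same y with |ZU| = 41.4 and U on the +x side, so U = (41.4, 0.00). ZV is vertical with |ZV| = 41.4 and V on the −y side, so V = (0.00, -41.4). The virtual corner opposite Z is at (41.4, -41.4). Tangency of A1 to UR means the radius ER is perpendicular to UR and since A1 is tangent to JV there, EJ ⟂ JV, with radius 5.9, so the center E sits 5.9 in from both sides at E = (35.5, -35.5). That places the tangent points at R = (41.4, -35.5) on UR and J = (35.5, -41.4) on JV. Then |ZJ| = |J − Z| = 54.5.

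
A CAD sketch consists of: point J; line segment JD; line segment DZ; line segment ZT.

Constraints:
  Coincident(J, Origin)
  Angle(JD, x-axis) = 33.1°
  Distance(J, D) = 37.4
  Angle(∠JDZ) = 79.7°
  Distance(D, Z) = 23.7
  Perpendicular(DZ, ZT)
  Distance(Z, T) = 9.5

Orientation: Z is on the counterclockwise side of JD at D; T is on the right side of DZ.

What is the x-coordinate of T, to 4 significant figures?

21.95

∠JDZ = 79.7°, so DZ runs at 33.1° + (180° − 79.7°) = 133.4° from the x-axis; with |DZ| = 23.7, Z = D + 23.7·(cos 133.4°, sin 133.4°) = (15.05, 37.64). The perpendicularity gives ZT at right angles to DZ; with |ZT| = 9.5 on the right of DZ, T = Z + 9.5·(0.7266, 0.6871) = (21.95, 44.17). So T.x = 21.95.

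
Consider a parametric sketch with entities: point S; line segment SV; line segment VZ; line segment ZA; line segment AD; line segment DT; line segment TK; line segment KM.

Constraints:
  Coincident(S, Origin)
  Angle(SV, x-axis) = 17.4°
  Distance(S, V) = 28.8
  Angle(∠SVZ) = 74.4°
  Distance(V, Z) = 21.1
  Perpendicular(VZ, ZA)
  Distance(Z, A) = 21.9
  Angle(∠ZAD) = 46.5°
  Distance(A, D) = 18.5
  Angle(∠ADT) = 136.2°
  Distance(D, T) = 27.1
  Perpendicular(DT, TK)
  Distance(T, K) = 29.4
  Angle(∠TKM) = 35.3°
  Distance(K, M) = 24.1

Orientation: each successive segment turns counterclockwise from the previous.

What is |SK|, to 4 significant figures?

54.75

S is at the origin; SV runs at 17.4° with length 28.8, so V = (27.48, 8.612). ∠SVZ = 74.4° gives VZ at 123.0° from the x-axis; with |VZ| = 21.1, Z = (15.99, 26.31). VZ ⟂ ZA, so ZA runs at -147.0°; with |ZA| = 21.9, A = (-2.377, 14.38). ∠ZAD = 46.5° gives AD at -13.50° from the x-axis; with |AD| = 18.5, D = (15.61, 10.06). ∠ADT = 136.2° gives DT at 30.30° from the x-axis; with |DT| = 27.1, T = (39.01, 23.73). DT ⟂ TK, so TK runs at 120.3°; with |TK| = 29.4, K = (24.18, 49.12). Then |SK| = |K − S| = 54.75.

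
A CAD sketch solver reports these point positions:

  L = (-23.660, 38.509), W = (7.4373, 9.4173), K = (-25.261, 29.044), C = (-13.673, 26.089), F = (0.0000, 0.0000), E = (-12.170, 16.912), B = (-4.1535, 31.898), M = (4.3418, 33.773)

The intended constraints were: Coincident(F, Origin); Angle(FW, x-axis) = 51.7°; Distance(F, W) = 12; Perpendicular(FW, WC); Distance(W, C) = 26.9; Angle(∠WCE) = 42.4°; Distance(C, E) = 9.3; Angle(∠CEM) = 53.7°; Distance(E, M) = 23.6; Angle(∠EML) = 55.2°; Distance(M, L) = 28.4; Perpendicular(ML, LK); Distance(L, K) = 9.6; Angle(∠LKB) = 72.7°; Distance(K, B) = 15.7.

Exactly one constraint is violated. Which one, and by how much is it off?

Distance(K, B) = 15.7 — off by 5.60.

F = (0.00, 0.00) ✓; FW at 51.70° ✓; |FW| = 12.00 ✓; ∠(FW, WC) = 90.00° ✓; |WC| = 26.90 ✓; ∠WCE = 42.40° ✓; |CE| = 9.299 ✓; ∠CEM = 53.70° ✓; |EM| = 23.60 ✓; ∠EML = 55.20° ✓; |ML| = 28.40 ✓; ∠(ML, LK) = 90.00° ✓; |LK| = 9.599 ✓; ∠LKB = 72.70° ✓; |KB| = 21.30 ✗.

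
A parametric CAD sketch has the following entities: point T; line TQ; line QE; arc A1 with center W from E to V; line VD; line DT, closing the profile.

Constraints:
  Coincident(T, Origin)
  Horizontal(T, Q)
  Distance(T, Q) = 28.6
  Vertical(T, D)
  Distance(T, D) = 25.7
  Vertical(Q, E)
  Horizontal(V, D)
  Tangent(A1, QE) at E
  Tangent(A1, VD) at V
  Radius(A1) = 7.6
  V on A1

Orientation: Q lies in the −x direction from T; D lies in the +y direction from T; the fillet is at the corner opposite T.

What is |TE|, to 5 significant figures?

33.846

The virtual corner opposite T is at (-28.600, 25.700). The tangent condition forces WE to be normal to QE and the tangent condition forces WV to be normal to VD, with radius 7.6, so the center W sits 7.6 in from both sides at W = (-21.000, 18.100). That places the tangent points at E = (-28.600, 18.100) on QE and V = (-21.000, 25.700) on VD. Then |TE| = |E − T| = 33.846.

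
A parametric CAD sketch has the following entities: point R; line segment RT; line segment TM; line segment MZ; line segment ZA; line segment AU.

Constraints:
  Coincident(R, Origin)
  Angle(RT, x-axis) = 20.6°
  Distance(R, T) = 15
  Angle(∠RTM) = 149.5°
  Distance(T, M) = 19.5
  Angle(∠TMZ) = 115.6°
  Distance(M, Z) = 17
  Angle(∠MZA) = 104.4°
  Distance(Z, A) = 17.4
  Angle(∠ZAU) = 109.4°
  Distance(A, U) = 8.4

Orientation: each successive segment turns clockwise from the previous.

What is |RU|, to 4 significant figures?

24.15

R is at the origin; RT runs at 20.6° with length 15.0, so T = (14.04, 5.278). ∠RTM = 149.5° gives TM at -9.900° from the x-axis; with |TM| = 19.5, M = (33.25, 1.925). ∠TMZ = 115.6° gives MZ at -74.30° from the x-axis; with |MZ| = 17.0, Z = (37.85, -14.44). ∠MZA = 104.4° gives ZA at -149.9° from the x-axis; with |ZA| = 17.4, A = (22.80, -23.17). ∠ZAU = 109.4° gives AU at 139.5° from the x-axis; with |AU| = 8.4, U = (16.41, -17.71). Then |RU| = |U − R| = 24.15.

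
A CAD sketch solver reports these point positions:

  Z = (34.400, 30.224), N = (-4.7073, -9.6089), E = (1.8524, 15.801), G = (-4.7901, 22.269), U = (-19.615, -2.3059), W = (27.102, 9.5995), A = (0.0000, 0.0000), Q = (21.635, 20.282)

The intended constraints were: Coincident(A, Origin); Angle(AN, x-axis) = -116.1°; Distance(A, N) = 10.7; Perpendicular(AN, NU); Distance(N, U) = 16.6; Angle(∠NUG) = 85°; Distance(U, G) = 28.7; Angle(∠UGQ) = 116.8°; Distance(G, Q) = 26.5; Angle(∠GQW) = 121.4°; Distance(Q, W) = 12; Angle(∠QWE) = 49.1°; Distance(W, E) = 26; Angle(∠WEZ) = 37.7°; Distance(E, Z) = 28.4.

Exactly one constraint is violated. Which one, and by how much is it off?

Distance(E, Z) = 28.4 — off by 7.20.

A = (0.00, 0.00) ✓; AN at -116.1° ✓; |AN| = 10.70 ✓; ∠(AN, NU) = 90.00° ✓; |NU| = 16.60 ✓; ∠NUG = 85.00° ✓; |UG| = 28.70 ✓; ∠UGQ = 116.8° ✓; |GQ| = 26.50 ✓; ∠GQW = 121.4° ✓; |QW| = 12.00 ✓; ∠QWE = 49.10° ✓; |WE| = 26.00 ✓; ∠WEZ = 37.70° ✓; |EZ| = 35.60 ✗.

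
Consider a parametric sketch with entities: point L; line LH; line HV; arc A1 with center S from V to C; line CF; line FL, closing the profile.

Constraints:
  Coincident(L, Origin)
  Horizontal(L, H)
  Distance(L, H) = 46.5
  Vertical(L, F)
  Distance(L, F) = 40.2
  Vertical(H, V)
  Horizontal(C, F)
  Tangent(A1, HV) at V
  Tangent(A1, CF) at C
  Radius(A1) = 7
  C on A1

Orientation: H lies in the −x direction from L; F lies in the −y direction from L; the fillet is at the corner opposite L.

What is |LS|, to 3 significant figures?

51.6

L is at the origin; LH is horizontal with |LH| = 46.5 and H on the −x side, so H = (-46.5, 0.00). LF is vertical with |LF| = 40.2 and F on the −y side, so F = (0.00, -40.2). The virtual corner opposite L is at (-46.5, -40.2). A1 meets HV tangentially, so SV is at right angles to HV and since A1 is tangent to CF there, SC ⟂ CF, with radius 7.0, so the center S sits 7.0 in from both sides at S = (-39.5, -33.2). Then |LS| = |S − L| = 51.6.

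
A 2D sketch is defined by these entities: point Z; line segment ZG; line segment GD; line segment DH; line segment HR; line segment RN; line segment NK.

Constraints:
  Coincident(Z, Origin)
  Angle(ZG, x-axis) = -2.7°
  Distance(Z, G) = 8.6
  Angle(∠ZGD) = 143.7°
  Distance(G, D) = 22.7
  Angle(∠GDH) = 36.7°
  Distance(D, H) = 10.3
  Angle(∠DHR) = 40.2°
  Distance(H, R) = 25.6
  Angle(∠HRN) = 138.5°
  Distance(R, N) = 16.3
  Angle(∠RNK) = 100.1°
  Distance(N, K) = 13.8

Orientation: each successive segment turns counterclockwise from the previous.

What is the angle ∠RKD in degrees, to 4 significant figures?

42.47°

Z is at the origin; ZG runs at -2.7° with length 8.6, so G = (8.590, -0.4051). ∠ZGD = 143.7° gives GD at 33.60° from the x-axis; with |GD| = 22.7, D = (27.50, 12.16). ∠GDH = 36.7° gives DH at 176.9° from the x-axis; with |DH| = 10.3, H = (17.21, 12.71). ∠DHR = 40.2° gives HR at -43.30° from the x-axis; with |HR| = 25.6, R = (35.84, -4.843). ∠HRN = 138.5° gives RN at -1.800° from the x-axis; with |RN| = 16.3, N = (52.14, -5.355). ∠RNK = 100.1° gives NK at 78.10° from the x-axis; with |NK| = 13.8, K = (54.98, 8.148). Then cos ∠RKD = KR·KD / (|KR||KD|), giving 42.47°.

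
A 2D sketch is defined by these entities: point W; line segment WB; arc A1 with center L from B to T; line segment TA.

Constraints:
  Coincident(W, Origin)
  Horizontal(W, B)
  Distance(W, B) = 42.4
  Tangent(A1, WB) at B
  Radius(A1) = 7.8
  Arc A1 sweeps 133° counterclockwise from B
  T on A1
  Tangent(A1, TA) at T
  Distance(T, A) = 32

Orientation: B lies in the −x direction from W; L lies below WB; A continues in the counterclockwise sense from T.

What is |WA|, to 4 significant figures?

45.00

W is at the origin; W and B share the same y with |WB| = 42.4 and B on the −x side, so B = (-42.40, 0.000). A1 meets WB tangentially, so LB is at right angles to WB, so L = B + (0, -7.8) = (-42.40, -7.800). On A1, B sits at bearing 90° from L; a 133° counterclockwise sweep puts T at bearing 223°, so T = L + 7.8·(cos 223°, sin 223°) = (-48.10, -13.12). Since A1 is tangent to TA there, LT ⟂ TA, so TA runs along (−sin 223°, cos 223°); with |TA| = 32.0, A = (-26.28, -36.52). Then |WA| = |A − W| = 45.00.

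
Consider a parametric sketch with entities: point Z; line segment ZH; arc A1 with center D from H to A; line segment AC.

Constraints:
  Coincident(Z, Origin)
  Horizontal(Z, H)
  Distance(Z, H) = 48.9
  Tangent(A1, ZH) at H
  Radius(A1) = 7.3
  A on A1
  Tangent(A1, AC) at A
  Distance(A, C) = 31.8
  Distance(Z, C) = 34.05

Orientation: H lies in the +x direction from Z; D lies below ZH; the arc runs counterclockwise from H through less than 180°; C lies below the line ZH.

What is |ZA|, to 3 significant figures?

43.6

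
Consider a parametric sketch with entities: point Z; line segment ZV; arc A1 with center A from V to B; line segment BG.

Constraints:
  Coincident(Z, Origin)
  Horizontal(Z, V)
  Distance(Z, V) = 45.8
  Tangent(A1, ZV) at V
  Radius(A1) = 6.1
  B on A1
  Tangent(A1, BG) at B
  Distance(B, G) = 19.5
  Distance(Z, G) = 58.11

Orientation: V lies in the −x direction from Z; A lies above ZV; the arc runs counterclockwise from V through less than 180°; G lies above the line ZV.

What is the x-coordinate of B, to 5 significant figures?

-40.845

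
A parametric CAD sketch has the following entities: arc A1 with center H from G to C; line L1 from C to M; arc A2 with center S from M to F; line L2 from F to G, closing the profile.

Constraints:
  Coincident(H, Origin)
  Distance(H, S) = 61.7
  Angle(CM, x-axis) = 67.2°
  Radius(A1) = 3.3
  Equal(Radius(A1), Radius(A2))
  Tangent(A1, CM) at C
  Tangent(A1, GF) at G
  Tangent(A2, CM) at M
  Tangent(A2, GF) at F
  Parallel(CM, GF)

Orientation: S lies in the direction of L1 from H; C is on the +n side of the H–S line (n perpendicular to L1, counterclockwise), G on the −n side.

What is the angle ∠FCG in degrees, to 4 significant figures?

83.89°

Tangency of A1 to both parallel lines with radius 3.3 puts C and G at H ± 3.3·n: C = (-3.042, 1.279), G = (3.042, -1.279). Equal radii place M and F the same way about S: M = S + 3.3·n = (20.87, 58.16), F = S − 3.3·n = (26.95, 55.60). Then cos ∠FCG = CF·CG / (|CF||CG|), giving 83.89°.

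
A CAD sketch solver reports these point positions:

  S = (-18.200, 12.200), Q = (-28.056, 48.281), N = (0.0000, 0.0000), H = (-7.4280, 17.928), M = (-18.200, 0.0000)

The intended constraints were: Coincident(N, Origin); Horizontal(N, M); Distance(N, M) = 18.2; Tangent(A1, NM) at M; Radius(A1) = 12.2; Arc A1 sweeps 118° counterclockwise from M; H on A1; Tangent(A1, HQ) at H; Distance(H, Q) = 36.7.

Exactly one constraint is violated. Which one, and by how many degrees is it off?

Tangent(A1, HQ) at H — off by 6.20°.

N = (0.00, 0.00) ✓; N.y = 0.00, M.y = 0.00 ✓; |NM| = 18.20 ✓; ∠(SM, MN) = 90.00° ✓; |SM| = 12.20 ✓; bearing(S→H) − bearing(S→M) = 118.0° ✓; |SH| = 12.20 ✓; ∠(SH, HQ) = 83.80° ✗; |HQ| = 36.70 ✓.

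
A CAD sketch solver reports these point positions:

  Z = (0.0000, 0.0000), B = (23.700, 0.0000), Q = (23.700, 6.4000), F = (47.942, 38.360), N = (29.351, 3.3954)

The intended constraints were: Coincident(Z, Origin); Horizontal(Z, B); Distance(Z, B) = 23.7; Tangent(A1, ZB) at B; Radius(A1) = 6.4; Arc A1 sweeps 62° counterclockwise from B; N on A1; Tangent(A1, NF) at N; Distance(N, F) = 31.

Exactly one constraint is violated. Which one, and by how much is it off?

Distance(N, F) = 31 — off by 8.60.

Z = (0.00, 0.00) ✓; Z.y = 0.00, B.y = 0.00 ✓; |ZB| = 23.70 ✓; ∠(QB, BZ) = 90.00° ✓; |QB| = 6.400 ✓; bearing(Q→N) − bearing(Q→B) = 62.00° ✓; |QN| = 6.400 ✓; ∠(QN, NF) = 90.00° ✓; |NF| = 39.60 ✗.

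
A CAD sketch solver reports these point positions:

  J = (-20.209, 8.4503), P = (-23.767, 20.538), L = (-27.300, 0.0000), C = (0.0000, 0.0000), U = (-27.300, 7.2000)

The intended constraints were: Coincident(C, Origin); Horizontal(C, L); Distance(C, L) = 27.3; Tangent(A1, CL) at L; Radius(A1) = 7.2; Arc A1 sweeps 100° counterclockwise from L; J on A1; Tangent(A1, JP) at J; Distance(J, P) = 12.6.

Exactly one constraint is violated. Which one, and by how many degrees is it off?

Tangent(A1, JP) at J — off by 6.40°.

C = (0.00, 0.00) ✓; C.y = 0.00, L.y = 0.00 ✓; |CL| = 27.30 ✓; ∠(UL, LC) = 90.00° ✓; |UL| = 7.200 ✓; bearing(U→J) − bearing(U→L) = 100.0° ✓; |UJ| = 7.200 ✓; ∠(UJ, JP) = 83.60° ✗; |JP| = 12.60 ✓.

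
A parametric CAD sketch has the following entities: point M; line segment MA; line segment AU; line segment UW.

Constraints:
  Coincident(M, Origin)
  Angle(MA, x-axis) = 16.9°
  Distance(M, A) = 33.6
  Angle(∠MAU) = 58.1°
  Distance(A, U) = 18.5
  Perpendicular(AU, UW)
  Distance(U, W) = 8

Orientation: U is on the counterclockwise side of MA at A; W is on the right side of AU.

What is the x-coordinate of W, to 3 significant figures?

23.5

∠MAU = 58.1°, so AU runs at 16.9° + (180° − 58.1°) = 139° from the x-axis; with |AU| = 18.5, U = A + 18.5·(cos 139°, sin 139°) = (18.2, 22.0). The perpendicularity gives UW at right angles to AU; with |UW| = 8.0 on the right of AU, W = U + 8.0·(0.659, 0.752) = (23.5, 28.0). So W.x = 23.5.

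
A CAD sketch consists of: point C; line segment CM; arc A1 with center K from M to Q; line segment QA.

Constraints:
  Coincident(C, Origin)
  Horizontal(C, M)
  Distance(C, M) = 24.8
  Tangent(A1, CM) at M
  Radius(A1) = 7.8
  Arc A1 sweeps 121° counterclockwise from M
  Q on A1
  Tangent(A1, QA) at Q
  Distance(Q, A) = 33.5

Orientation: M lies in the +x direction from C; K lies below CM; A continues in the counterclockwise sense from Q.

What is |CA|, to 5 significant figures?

53.794

On A1, M sits at bearing 90° from K; a 121° counterclockwise sweep puts Q at bearing 211°, so Q = K + 7.8·(cos 211°, sin 211°) = (18.114, -11.817). A1 meets QA tangentially, so KQ is at right angles to QA, so QA runs along (−sin 211°, cos 211°); with |QA| = 33.5, A = (35.368, -40.532). Then |CA| = |A − C| = 53.794.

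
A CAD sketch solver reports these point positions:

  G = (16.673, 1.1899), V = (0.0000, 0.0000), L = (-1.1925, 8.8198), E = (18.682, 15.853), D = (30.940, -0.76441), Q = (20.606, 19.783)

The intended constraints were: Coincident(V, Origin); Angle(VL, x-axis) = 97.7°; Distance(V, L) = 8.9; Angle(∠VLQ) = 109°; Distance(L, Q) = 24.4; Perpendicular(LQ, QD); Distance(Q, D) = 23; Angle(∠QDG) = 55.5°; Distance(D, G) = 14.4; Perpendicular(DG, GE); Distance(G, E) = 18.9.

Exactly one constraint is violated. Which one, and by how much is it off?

Distance(G, E) = 18.9 — off by 4.10.

V = (0.00, 0.00) ✓; VL at 97.70° ✓; |VL| = 8.900 ✓; ∠VLQ = 109.0° ✓; |LQ| = 24.40 ✓; ∠(LQ, QD) = 90.00° ✓; |QD| = 23.00 ✓; ∠QDG = 55.50° ✓; |DG| = 14.40 ✓; ∠(DG, GE) = 90.00° ✓; |GE| = 14.80 ✗.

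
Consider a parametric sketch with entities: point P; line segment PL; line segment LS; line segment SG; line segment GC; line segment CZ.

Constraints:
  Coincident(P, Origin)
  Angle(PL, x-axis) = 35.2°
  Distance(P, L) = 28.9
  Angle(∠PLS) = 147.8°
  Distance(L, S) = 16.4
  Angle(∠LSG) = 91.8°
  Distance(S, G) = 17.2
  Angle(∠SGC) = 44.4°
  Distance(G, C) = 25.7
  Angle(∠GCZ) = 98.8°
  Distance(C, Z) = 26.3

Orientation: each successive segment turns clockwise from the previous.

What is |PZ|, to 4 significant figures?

53.37

∠SGC = 44.4° gives GC at 139.2° from the x-axis; with |GC| = 25.7, C = (21.98, 17.17). ∠GCZ = 98.8° gives CZ at 58.00° from the x-axis; with |CZ| = 26.3, Z = (35.91, 39.47). Then |PZ| = |Z − P| = 53.37.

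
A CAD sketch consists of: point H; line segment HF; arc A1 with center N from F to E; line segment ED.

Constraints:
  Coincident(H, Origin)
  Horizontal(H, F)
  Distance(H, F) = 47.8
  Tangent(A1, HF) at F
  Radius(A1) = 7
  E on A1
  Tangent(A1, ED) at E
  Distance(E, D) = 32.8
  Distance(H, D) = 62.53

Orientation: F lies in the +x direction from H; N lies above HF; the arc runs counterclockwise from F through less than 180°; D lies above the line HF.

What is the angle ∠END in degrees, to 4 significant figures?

77.95°

Checks: |HF| = 47.80 ✓; |NE| = 7.000 ✓; ∠(NE, ED) = 90.00° ✓; |ED| = 32.80 ✓; |HD| = 62.53 ✓.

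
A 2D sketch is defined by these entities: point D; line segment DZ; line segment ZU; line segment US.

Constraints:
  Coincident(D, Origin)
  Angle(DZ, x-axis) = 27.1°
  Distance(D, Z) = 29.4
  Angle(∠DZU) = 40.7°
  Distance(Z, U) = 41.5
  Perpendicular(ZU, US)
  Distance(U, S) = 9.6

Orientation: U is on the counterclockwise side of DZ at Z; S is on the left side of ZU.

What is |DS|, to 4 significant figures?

21.46

D is at the origin; DZ runs at 27.1° with length 29.4, so Z = 29.4·(cos 27.1°, sin 27.1°) = (26.17, 13.39). ∠DZU = 40.7°, so ZU runs at 27.1° + (180° − 40.7°) = 166.4° from the x-axis; with |ZU| = 41.5, U = Z + 41.5·(cos 166.4°, sin 166.4°) = (-14.16, 23.15). ZU is perpendicular to US; with |US| = 9.6 on the left of ZU, S = U + 9.6·(-0.2351, -0.9720) = (-16.42, 13.82). Then |DS| = |S − D| = 21.46.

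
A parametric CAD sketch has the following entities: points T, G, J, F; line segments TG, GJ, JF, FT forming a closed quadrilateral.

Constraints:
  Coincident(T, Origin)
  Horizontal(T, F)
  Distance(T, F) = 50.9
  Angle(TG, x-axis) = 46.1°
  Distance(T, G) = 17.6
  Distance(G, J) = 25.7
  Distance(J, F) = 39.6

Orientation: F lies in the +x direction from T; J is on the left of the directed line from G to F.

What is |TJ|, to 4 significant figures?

43.26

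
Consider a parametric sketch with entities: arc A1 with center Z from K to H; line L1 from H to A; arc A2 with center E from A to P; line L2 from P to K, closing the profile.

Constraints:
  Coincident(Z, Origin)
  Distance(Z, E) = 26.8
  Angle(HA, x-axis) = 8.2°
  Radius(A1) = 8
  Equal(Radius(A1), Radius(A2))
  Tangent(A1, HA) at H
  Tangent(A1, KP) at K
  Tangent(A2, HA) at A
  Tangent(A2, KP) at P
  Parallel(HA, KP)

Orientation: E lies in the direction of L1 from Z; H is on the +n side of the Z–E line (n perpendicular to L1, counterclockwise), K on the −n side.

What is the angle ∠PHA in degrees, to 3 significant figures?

30.8°

Tangency of A1 to both parallel lines with radius 8.0 puts H and K at Z ± 8.0·n: H = (-1.14, 7.92), K = (1.14, -7.92). Equal radii place A and P the same way about E: A = E + 8.0·n = (25.4, 11.7), P = E − 8.0·n = (27.7, -4.10). Then cos ∠PHA = HP·HA / (|HP||HA|), giving 30.8°.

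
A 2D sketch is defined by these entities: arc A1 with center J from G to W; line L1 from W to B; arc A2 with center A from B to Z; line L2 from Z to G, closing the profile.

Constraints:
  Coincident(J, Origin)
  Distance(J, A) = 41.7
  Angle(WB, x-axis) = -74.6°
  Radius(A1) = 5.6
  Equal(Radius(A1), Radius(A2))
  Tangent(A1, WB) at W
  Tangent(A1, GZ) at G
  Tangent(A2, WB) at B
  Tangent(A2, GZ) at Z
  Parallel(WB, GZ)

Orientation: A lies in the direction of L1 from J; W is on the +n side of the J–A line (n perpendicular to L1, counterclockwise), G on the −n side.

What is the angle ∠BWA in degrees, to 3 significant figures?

7.65°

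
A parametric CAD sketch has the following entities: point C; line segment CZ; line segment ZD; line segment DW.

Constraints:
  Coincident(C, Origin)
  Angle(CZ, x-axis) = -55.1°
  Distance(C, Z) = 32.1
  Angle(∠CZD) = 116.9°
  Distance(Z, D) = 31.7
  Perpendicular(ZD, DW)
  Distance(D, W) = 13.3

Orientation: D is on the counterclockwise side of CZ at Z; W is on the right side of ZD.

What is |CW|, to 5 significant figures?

62.405

∠CZD = 116.9°, so ZD runs at -55.1° + (180° − 116.9°) = 8.0000° from the x-axis; with |ZD| = 31.7, D = Z + 31.7·(cos 8.0000°, sin 8.0000°) = (49.757, -21.915). ZD ⟂ DW; with |DW| = 13.3 on the right of ZD, W = D + 13.3·(0.13917, -0.99027) = (51.608, -35.086). Then |CW| = |W − C| = 62.405.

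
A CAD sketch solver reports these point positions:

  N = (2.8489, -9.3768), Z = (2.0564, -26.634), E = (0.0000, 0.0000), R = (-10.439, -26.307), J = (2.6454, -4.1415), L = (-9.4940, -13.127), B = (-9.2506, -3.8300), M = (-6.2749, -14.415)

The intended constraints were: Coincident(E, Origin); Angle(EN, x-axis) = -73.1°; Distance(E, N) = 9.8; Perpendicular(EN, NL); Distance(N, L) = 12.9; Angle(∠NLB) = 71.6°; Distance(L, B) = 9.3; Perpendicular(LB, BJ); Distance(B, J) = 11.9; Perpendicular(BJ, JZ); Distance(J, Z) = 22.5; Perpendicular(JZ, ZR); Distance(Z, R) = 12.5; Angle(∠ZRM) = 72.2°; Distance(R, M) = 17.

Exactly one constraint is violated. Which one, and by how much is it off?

Distance(R, M) = 17 — off by 4.40.

E = (0.00, 0.00) ✓; EN at -73.10° ✓; |EN| = 9.800 ✓; ∠(EN, NL) = 90.00° ✓; |NL| = 12.90 ✓; ∠NLB = 71.60° ✓; |LB| = 9.300 ✓; ∠(LB, BJ) = 90.00° ✓; |BJ| = 11.90 ✓; ∠(BJ, JZ) = 90.00° ✓; |JZ| = 22.50 ✓; ∠(JZ, ZR) = 90.00° ✓; |ZR| = 12.50 ✓; ∠ZRM = 72.20° ✓; |RM| = 12.60 ✗.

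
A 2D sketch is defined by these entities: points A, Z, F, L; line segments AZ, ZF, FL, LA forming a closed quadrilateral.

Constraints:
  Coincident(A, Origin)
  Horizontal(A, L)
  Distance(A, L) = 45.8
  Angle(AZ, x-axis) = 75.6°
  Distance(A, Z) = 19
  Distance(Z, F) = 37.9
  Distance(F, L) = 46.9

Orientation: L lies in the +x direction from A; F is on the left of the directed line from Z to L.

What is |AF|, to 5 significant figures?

55.009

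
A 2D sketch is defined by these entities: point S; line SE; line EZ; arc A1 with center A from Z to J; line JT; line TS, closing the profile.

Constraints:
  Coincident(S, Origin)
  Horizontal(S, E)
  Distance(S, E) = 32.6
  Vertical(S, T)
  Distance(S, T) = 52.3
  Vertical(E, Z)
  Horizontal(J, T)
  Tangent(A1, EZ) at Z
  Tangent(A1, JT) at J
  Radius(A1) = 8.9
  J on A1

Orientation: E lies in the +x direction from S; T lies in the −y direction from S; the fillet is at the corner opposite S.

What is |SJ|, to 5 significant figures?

57.419

The virtual corner opposite S is at (32.600, -52.300). Tangency of A1 to EZ means the radius AZ is perpendicular to EZ and the tangent condition forces AJ to be normal to JT, with radius 8.9, so the center A sits 8.9 in from both sides at A = (23.700, -43.400). That places the tangent points at Z = (32.600, -43.400) on EZ and J = (23.700, -52.300) on JT. Then |SJ| = |J − S| = 57.419.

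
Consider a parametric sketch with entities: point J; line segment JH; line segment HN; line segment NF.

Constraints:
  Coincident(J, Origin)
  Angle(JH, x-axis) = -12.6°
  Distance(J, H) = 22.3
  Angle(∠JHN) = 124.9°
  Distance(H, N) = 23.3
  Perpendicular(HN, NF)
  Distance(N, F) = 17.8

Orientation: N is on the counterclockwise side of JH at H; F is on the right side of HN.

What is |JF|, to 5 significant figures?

51.017

J is at the origin; JH runs at -12.6° with length 22.3, so H = 22.3·(cos -12.6°, sin -12.6°) = (21.763, -4.8646). ∠JHN = 124.9°, so HN runs at -12.6° + (180° − 124.9°) = 42.500° from the x-axis; with |HN| = 23.3, N = H + 23.3·(cos 42.500°, sin 42.500°) = (38.942, 10.877). HN is perpendicular to NF; with |NF| = 17.8 on the right of HN, F = N + 17.8·(0.67559, -0.73728) = (50.967, -2.2469). Then |JF| = |F − J| = 51.017.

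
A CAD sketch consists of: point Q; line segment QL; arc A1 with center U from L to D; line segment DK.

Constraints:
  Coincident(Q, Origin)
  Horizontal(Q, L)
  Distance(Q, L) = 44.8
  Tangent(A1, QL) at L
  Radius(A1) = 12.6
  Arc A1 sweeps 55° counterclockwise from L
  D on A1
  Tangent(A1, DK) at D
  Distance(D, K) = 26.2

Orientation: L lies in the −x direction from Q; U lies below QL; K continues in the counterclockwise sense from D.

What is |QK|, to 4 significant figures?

75.11

Q is at the origin; QL is horizontal with |QL| = 44.8 and L on the −x side, so L = (-44.80, 0.000). Since A1 is tangent to QL there, UL ⟂ QL, so U = L + (0, -12.6) = (-44.80, -12.60). On A1, L sits at bearing 90° from U; a 55° counterclockwise sweep puts D at bearing 145°, so D = U + 12.6·(cos 145°, sin 145°) = (-55.12, -5.373). The tangent condition forces UD to be normal to DK, so DK runs along (−sin 145°, cos 145°); with |DK| = 26.2, K = (-70.15, -26.83). Then |QK| = |K − Q| = 75.11.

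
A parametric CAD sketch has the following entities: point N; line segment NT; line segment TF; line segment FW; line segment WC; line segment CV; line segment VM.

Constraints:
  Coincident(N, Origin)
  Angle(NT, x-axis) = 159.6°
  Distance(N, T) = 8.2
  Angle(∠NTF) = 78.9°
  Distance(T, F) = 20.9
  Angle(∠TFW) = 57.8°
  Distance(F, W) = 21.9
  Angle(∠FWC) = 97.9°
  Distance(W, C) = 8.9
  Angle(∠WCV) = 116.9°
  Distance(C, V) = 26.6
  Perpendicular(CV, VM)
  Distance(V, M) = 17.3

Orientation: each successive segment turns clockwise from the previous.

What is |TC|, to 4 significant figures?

14.91

N is at the origin; NT runs at 159.6° with length 8.2, so T = (-7.686, 2.858). ∠NTF = 78.9° gives TF at 58.50° from the x-axis; with |TF| = 20.9, F = (3.235, 20.68). ∠TFW = 57.8° gives FW at -63.70° from the x-axis; with |FW| = 21.9, W = (12.94, 1.045). ∠FWC = 97.9° gives WC at -145.8° from the x-axis; with |WC| = 8.9, C = (5.577, -3.957). Then |TC| = |C − T| = 14.91.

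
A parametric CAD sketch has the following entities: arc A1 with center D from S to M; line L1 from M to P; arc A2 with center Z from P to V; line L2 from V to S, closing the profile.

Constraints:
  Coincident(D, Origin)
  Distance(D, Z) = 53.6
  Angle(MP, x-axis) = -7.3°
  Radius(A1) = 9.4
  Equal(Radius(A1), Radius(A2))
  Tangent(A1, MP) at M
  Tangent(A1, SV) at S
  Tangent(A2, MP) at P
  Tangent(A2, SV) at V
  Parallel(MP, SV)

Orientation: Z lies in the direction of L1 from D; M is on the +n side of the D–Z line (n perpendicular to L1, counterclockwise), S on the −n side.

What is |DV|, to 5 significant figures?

54.418

The slot axis is L1's direction at -7.3°, so u = (cos -7.3°, sin -7.3°) = (0.99189, -0.12706) and n = (−sin -7.3°, cos -7.3°) = (0.12706, 0.99189). D is at the origin and Z lies 53.6 along u from D, so Z = 53.6·u = (53.166, -6.8107). Tangency of A1 to both parallel lines with radius 9.4 puts M and S at D ± 9.4·n: M = (1.1944, 9.3238), S = (-1.1944, -9.3238). Equal radii place P and V the same way about Z: P = Z + 9.4·n = (54.360, 2.5131), V = Z − 9.4·n = (51.971, -16.134). Then |DV| = |V − D| = 54.418.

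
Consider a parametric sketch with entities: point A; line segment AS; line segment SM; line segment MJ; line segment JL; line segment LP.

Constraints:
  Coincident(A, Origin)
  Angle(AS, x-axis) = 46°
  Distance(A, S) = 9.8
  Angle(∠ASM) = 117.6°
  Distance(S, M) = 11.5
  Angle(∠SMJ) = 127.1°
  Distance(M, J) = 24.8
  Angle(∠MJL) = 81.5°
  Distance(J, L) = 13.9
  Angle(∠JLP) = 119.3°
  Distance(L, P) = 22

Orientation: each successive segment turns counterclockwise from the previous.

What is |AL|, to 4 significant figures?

25.85

A is at the origin; AS runs at 46.0° with length 9.8, so S = (6.808, 7.050). ∠ASM = 117.6° gives SM at 108.4° from the x-axis; with |SM| = 11.5, M = (3.178, 17.96). ∠SMJ = 127.1° gives MJ at 161.3° from the x-axis; with |MJ| = 24.8, J = (-20.31, 25.91). ∠MJL = 81.5° gives JL at -100.2° from the x-axis; with |JL| = 13.9, L = (-22.77, 12.23). Then |AL| = |L − A| = 25.85.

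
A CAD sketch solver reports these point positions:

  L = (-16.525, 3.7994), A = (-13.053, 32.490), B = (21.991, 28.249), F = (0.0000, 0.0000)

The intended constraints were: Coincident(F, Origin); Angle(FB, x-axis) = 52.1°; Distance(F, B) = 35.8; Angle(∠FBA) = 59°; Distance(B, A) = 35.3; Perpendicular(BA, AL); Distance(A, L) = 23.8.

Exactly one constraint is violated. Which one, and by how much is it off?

Distance(A, L) = 23.8 — off by 5.10.

F = (0.00, 0.00) ✓; FB at 52.10° ✓; |FB| = 35.80 ✓; ∠FBA = 59.00° ✓; |BA| = 35.30 ✓; ∠(BA, AL) = 90.00° ✓; |AL| = 28.90 ✗.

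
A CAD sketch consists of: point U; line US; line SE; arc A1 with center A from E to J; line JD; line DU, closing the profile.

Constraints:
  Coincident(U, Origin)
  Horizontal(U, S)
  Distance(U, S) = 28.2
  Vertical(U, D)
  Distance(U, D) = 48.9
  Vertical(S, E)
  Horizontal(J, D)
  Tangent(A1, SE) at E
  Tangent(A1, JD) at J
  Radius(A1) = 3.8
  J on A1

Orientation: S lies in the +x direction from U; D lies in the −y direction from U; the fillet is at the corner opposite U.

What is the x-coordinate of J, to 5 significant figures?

24.400

U is at the origin; US is horizontal with |US| = 28.2 and S on the +x side, so S = (28.200, 0.0000). U and D share the same x with |UD| = 48.9 and D on the −y side, so D = (0.0000, -48.900). The virtual corner opposite U is at (28.200, -48.900). A1 meets SE tangentially, so AE is at right angles to SE and the tangent condition forces AJ to be normal to JD, with radius 3.8, so the center A sits 3.8 in from both sides at A = (24.400, -45.100). That places the tangent points at E = (28.200, -45.100) on SE and J = (24.400, -48.900) on JD. So J.x = 24.400.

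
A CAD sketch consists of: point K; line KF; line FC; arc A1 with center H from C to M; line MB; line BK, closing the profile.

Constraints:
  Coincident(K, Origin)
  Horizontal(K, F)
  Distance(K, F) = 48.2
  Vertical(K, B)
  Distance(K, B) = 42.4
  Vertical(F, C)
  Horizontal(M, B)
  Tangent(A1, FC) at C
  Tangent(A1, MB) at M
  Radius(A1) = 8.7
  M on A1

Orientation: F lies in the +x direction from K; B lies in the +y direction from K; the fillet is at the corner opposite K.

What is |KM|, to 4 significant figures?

57.95

K is at the origin; K and F share the same y with |KF| = 48.2 and F on the +x side, so F = (48.20, 0.000). K and B share the same x with |KB| = 42.4 and B on the +y side, so B = (0.000, 42.40). The virtual corner opposite K is at (48.20, 42.40). Tangency of A1 to FC means the radius HC is perpendicular to FC and A1 meets MB tangentially, so HM is at right angles to MB, with radius 8.7, so the center H sits 8.7 in from both sides at H = (39.50, 33.70). That places the tangent points at C = (48.20, 33.70) on FC and M = (39.50, 42.40) on MB. Then |KM| = |M − K| = 57.95.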